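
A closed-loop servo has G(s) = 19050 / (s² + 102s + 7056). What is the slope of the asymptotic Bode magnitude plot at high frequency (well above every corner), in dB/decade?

With 0 zeros and 2 poles, the high-frequency asymptotic slope is 20 × (0 − 2) = -40 dB/decade.

-40 dB/decade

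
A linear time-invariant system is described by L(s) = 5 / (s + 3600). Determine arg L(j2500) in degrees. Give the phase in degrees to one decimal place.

-34.8 deg

∠(j2500 + 3600) = arctan(2500/3600) = 34.78°
∠L(j2500) = −34.78° = -34.78°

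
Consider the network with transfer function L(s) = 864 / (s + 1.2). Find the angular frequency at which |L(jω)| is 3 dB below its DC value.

1.2 rad/s

For a single-pole low-pass, the −3 dB point is at the pole: ω = 1.2 rad/s.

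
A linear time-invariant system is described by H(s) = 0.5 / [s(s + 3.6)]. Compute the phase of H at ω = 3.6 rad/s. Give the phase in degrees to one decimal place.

-135.0°

∠(j3.6 + 3.6) = arctan(3.6/3.6) = 45.00°
∠(j3.6) = 90.00°
∠H(j3.6) = − (45.00° + 90.00°) = -135.00°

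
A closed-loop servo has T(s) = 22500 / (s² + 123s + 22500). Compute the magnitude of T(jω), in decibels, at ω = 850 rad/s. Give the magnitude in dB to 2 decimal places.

-29.95 dB

|(j850)² + 123(j850) + 22500| = |-7e+05 + j1.0455e+05| = 7.078e+05
|T(j850)| = 22500 / 7.078e+05 = 0.03179
20 log₁₀(0.03179) = -29.954 dB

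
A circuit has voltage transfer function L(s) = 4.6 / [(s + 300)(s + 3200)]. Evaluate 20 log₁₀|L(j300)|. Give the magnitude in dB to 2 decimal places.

-109.44 dB

|j300 + 300| = √(300² + 300²) = 424.3
|j300 + 3200| = √(300² + 3200²) = 3214
|L(j300)| = 4.6 / (424.3 × 3214) = 3.3734e-06
20 log₁₀(3.3734e-06) = -109.439 dB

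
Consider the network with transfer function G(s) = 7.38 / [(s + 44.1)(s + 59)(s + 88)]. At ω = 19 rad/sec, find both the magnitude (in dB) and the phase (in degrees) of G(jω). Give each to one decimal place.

|j19 + 44.1| = √(19² + 44.1²) = 48.02
|j19 + 59| = √(19² + 59²) = 61.98
|j19 + 88| = √(19² + 88²) = 90.03
|G(j19)| = 7.38 / (48.02 × 61.98 × 90.03) = 2.7542e-05
20 log₁₀(2.7542e-05) = -91.20 dB
∠(j19 + 44.1) = arctan(19/44.1) = 23.31°
∠(j19 + 59) = arctan(19/59) = 17.85°
∠(j19 + 88) = arctan(19/88) = 12.18°
∠G(j19) = − (23.31° + 17.85° + 12.18°) = -53.34°

|G| = -91.2 dB, ∠G = -53.3 deg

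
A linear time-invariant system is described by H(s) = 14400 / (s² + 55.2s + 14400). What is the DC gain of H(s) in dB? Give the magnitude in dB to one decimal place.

H(0) = 14400 / 14400 = 1
20 log₁₀(1) = 0.00 dB

0.0 dB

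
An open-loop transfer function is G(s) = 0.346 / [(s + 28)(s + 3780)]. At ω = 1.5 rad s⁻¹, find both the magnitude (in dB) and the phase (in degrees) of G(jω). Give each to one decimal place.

|G| = -109.7 dB, ∠G = -3.1°

|j1.5 + 28| = √(1.5² + 28²) = 28.04
|j1.5 + 3780| = √(1.5² + 3780²) = 3780
|G(j1.5)| = 0.346 / (28.04 × 3780) = 3.2644e-06
20 log₁₀(3.2644e-06) = -109.72 dB
∠(j1.5 + 28) = arctan(1.5/28) = 3.07°
∠(j1.5 + 3780) = arctan(1.5/3780) = 0.02°
∠G(j1.5) = − (3.07° + 0.02°) = -3.09°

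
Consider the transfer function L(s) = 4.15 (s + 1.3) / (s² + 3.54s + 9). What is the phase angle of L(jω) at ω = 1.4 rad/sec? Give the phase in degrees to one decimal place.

12.0°

∠(j1.4 + 1.3) = arctan(1.4/1.3) = 47.12°
∠[(j1.4)² + 3.54(j1.4) + 9] = ∠[7.04 + j4.956] = 35.14°
∠L(j1.4) = 47.12° − 35.14° = 11.98°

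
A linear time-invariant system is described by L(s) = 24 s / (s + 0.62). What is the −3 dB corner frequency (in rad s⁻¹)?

For a single-pole high-pass, the −3 dB point is at the pole: ω = 0.62 rad s⁻¹.

0.62 rad s⁻¹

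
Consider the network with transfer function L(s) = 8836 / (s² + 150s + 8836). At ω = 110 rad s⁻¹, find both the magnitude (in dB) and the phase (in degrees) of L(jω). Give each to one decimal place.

|L| = -5.6 dB, ∠L = -101.2°

|(j110)² + 150(j110) + 8836| = |-3264 + j16500| = 1.682e+04
|L(j110)| = 8836 / 1.682e+04 = 0.52534
20 log₁₀(0.52534) = -5.59 dB
∠[(j110)² + 150(j110) + 8836] = ∠[-3264 + j16500] = 101.19°
∠L(j110) = −101.19° = -101.19°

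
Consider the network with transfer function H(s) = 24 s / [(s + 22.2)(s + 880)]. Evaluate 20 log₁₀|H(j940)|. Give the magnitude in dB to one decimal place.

|j940| = 940
|j940 + 22.2| = √(940² + 22.2²) = 940.3
|j940 + 880| = √(940² + 880²) = 1288
|H(j940)| = 24 × 940 / (940.3 × 1288) = 0.018634
20 log₁₀(0.018634) = -34.59 dB

-34.6 dB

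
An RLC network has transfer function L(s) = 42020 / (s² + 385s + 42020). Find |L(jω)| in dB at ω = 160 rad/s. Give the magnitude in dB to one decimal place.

|(j160)² + 385(j160) + 42020| = |16420 + j61600| = 6.375e+04
|L(j160)| = 42020 / 6.375e+04 = 0.65913
20 log₁₀(0.65913) = -3.62 dB

-3.6 dB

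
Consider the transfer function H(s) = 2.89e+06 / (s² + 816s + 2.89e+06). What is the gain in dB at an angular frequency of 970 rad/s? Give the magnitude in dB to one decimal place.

2.8 dB

|(j970)² + 816(j970) + 2.89e+06| = |1.9491e+06 + j7.9152e+05| = 2.104e+06
|H(j970)| = 2.89e+06 / 2.104e+06 = 1.3738
20 log₁₀(1.3738) = 2.76 dB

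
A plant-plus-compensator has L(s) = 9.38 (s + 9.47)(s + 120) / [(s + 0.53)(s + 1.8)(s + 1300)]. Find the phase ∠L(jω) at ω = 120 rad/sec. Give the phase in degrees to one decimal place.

∠(j120 + 9.47) = arctan(120/9.47) = 85.49°
∠(j120 + 120) = arctan(120/120) = 45.00°
∠(j120 + 0.53) = arctan(120/0.53) = 89.75°
∠(j120 + 1.8) = arctan(120/1.8) = 89.14°
∠(j120 + 1300) = arctan(120/1300) = 5.27°
∠L(j120) = 85.49° + 45.00° − (89.75° + 89.14° + 5.27°) = -53.67°

-53.7°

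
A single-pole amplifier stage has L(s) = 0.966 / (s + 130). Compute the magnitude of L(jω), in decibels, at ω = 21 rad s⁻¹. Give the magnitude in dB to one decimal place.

-42.7 dB

|j21 + 130| = √(21² + 130²) = 131.7
|L(j21)| = 0.966 / 131.7 = 0.0073357
20 log₁₀(0.0073357) = -42.69 dB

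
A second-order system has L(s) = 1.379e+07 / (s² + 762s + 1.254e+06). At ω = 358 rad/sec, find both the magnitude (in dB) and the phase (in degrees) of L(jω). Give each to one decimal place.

|L| = 21.5 dB, ∠L = -13.6°

|(j358)² + 762(j358) + 1.254e+06| = |1.1258e+06 + j2.728e+05| = 1.158e+06
|L(j358)| = 1.379e+07 / 1.158e+06 = 11.904
20 log₁₀(11.904) = 21.51 dB
∠[(j358)² + 762(j358) + 1.254e+06] = ∠[1.1258e+06 + j2.728e+05] = 13.62°
∠L(j358) = −13.62° = -13.62°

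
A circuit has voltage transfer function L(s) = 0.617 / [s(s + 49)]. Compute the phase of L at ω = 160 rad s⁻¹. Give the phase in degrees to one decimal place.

∠(j160 + 49) = arctan(160/49) = 72.97°
∠(j160) = 90.00°
∠L(j160) = − (72.97° + 90.00°) = -162.97°

-163.0°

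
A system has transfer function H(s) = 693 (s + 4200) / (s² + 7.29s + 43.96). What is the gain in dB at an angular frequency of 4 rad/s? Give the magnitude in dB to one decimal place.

|j4 + 4200| = √(4² + 4200²) = 4200
|(j4)² + 7.29(j4) + 43.96| = |27.96 + j29.16| = 40.4
|H(j4)| = 693 × 4200 / 40.4 = 72047
20 log₁₀(72047) = 97.15 dB

97.2 dB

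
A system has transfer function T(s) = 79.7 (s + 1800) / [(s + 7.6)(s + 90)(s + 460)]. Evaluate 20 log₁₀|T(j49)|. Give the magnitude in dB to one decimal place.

-24.3 dB

|j49 + 1800| = √(49² + 1800²) = 1801
|j49 + 7.6| = √(49² + 7.6²) = 49.59
|j49 + 90| = √(49² + 90²) = 102.5
|j49 + 460| = √(49² + 460²) = 462.6
|T(j49)| = 79.7 × 1801 / (49.59 × 102.5 × 462.6) = 0.061053
20 log₁₀(0.061053) = -24.29 dB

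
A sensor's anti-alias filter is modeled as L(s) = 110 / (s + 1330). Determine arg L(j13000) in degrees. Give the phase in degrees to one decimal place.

∠(j13000 + 1330) = arctan(13000/1330) = 84.16°
∠L(j13000) = −84.16° = -84.16°

-84.2 deg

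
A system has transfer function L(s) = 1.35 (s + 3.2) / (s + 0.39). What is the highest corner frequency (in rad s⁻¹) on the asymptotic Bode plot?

3.2 rad s⁻¹

Break frequencies occur at each pole and zero magnitude: 0.39 rad s⁻¹, 3.2 rad s⁻¹.
The highest is 3.2 rad s⁻¹.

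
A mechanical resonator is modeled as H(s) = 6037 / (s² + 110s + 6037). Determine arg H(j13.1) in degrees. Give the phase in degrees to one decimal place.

∠[(j13.1)² + 110(j13.1) + 6037] = ∠[5865.4 + j1441] = 13.80°
∠H(j13.1) = −13.80° = -13.80°

-13.8 deg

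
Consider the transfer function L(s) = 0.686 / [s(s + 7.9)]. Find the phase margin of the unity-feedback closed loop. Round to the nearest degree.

Gain crossover: |L(jω)| = 1 at ω ≈ 0.0868 rad s⁻¹.
∠L(j0.0868) = −90° − arctan(0.0868/7.9) ≈ -90.63°
PM = 180° + (-90.63°) = 89.37°

89°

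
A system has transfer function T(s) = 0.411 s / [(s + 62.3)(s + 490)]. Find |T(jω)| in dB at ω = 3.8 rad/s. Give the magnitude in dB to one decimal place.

|j3.8| = 3.8
|j3.8 + 62.3| = √(3.8² + 62.3²) = 62.42
|j3.8 + 490| = √(3.8² + 490²) = 490
|T(j3.8)| = 0.411 × 3.8 / (62.42 × 490) = 5.1065e-05
20 log₁₀(5.1065e-05) = -85.84 dB

-85.8 dB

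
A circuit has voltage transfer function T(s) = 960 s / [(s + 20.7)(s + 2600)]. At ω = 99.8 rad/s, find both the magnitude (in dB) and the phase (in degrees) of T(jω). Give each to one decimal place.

|j99.8| = 99.8
|j99.8 + 20.7| = √(99.8² + 20.7²) = 101.9
|j99.8 + 2600| = √(99.8² + 2600²) = 2602
|T(j99.8)| = 960 × 99.8 / (101.9 × 2602) = 0.36127
20 log₁₀(0.36127) = -8.84 dB
∠(j99.8) = 90.00°
∠(j99.8 + 20.7) = arctan(99.8/20.7) = 78.28°
∠(j99.8 + 2600) = arctan(99.8/2600) = 2.20°
∠T(j99.8) = 90.00° − (78.28° + 2.20°) = 9.52°

|T| = -8.8 dB, ∠T = 9.5 deg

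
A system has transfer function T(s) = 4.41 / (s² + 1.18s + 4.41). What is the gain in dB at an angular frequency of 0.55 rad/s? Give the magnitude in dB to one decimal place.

0.5 dB

|(j0.55)² + 1.18(j0.55) + 4.41| = |4.1075 + j0.649| = 4.158
|T(j0.55)| = 4.41 / 4.158 = 1.0605
20 log₁₀(1.0605) = 0.51 dB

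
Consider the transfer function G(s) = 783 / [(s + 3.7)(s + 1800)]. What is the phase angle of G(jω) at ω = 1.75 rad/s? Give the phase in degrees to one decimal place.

-25.4 deg

∠(j1.75 + 3.7) = arctan(1.75/3.7) = 25.31°
∠(j1.75 + 1800) = arctan(1.75/1800) = 0.06°
∠G(j1.75) = − (25.31° + 0.06°) = -25.37°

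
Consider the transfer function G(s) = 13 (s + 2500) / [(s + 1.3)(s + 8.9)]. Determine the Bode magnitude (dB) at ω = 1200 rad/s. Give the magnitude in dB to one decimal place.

|j1200 + 2500| = √(1200² + 2500²) = 2773
|j1200 + 1.3| = √(1200² + 1.3²) = 1200
|j1200 + 8.9| = √(1200² + 8.9²) = 1200
|G(j1200)| = 13 × 2773 / (1200 × 1200) = 0.025034
20 log₁₀(0.025034) = -32.03 dB

-32.0 dB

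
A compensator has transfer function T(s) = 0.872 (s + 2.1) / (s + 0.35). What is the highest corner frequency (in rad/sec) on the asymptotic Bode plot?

2.1 rad/sec

Break frequencies occur at each pole and zero magnitude: 0.35 rad/sec, 2.1 rad/sec.
The highest is 2.1 rad/sec.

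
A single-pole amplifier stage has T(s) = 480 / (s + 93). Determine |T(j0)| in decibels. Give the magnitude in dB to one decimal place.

T(0) = 480 / 93 = 5.1613
20 log₁₀(5.1613) = 14.26 dB

14.3 dB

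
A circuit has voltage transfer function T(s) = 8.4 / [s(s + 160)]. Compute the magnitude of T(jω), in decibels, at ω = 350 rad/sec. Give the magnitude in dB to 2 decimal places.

-84.10 dB

|j350 + 160| = √(350² + 160²) = 384.8
|j350| = 350
|T(j350)| = 8.4 / (384.8 × 350) = 6.2364e-05
20 log₁₀(6.2364e-05) = -84.101 dB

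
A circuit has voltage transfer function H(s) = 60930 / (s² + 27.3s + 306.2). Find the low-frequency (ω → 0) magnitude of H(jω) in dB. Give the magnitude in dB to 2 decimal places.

45.98 dB

H(0) = 60930 / 306.2 = 198.99
20 log₁₀(198.99) = 45.977 dB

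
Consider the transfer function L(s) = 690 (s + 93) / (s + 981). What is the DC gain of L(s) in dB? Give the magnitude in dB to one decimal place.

36.3 dB

L(0) = 690 × 93 / 981 = 65.413
20 log₁₀(65.413) = 36.31 dB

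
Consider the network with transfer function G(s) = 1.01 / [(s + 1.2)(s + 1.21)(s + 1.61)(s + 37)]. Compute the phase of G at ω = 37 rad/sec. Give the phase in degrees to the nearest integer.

-309°

∠(j37 + 1.2) = arctan(37/1.2) = 88.14°
∠(j37 + 1.21) = arctan(37/1.21) = 88.13°
∠(j37 + 1.61) = arctan(37/1.61) = 87.51°
∠(j37 + 37) = arctan(37/37) = 45.00°
∠G(j37) = − (88.14° + 88.13° + 87.51° + 45.00°) = -308.78°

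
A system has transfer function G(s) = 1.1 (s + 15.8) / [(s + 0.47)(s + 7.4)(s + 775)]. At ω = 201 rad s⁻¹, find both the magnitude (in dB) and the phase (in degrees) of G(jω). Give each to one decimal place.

|j201 + 15.8| = √(201² + 15.8²) = 201.6
|j201 + 0.47| = √(201² + 0.47²) = 201
|j201 + 7.4| = √(201² + 7.4²) = 201.1
|j201 + 775| = √(201² + 775²) = 800.6
|G(j201)| = 1.1 × 201.6 / (201 × 201.1 × 800.6) = 6.8517e-06
20 log₁₀(6.8517e-06) = -103.28 dB
∠(j201 + 15.8) = arctan(201/15.8) = 85.51°
∠(j201 + 0.47) = arctan(201/0.47) = 89.87°
∠(j201 + 7.4) = arctan(201/7.4) = 87.89°
∠(j201 + 775) = arctan(201/775) = 14.54°
∠G(j201) = 85.51° − (89.87° + 87.89° + 14.54°) = -106.79°

|G| = -103.3 dB, ∠G = -106.8°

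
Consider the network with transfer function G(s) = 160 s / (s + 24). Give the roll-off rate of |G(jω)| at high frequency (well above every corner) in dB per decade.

With 1 zero and 1 pole, the high-frequency asymptotic slope is 20 × (1 − 1) = 0 dB/decade.

0 dB/decade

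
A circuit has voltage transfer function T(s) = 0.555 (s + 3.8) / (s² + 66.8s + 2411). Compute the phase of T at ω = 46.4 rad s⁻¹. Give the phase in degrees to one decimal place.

∠(j46.4 + 3.8) = arctan(46.4/3.8) = 85.32°
∠[(j46.4)² + 66.8(j46.4) + 2411] = ∠[258.04 + j3099.5] = 85.24°
∠T(j46.4) = 85.32° − 85.24° = 0.08°

0.1°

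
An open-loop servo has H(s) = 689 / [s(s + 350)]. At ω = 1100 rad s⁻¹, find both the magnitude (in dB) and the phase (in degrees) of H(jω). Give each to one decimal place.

|H| = -65.3 dB, ∠H = -162.3°

|j1100 + 350| = √(1100² + 350²) = 1154
|j1100| = 1100
|H(j1100)| = 689 / (1154 × 1100) = 0.00054262
20 log₁₀(0.00054262) = -65.31 dB
∠(j1100 + 350) = arctan(1100/350) = 72.35°
∠(j1100) = 90.00°
∠H(j1100) = − (72.35° + 90.00°) = -162.35°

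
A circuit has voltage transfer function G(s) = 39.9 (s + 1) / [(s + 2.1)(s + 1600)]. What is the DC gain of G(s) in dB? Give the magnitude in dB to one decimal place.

-38.5 dB

G(0) = 39.9 × 1 / (2.1 × 1600) = 0.011875
20 log₁₀(0.011875) = -38.51 dB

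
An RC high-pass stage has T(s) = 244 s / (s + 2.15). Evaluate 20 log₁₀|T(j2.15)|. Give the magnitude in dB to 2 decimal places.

44.74 dB

|j2.15| = 2.15
|j2.15 + 2.15| = √(2.15² + 2.15²) = 3.041
|T(j2.15)| = 244 × 2.15 / 3.041 = 172.53
20 log₁₀(172.53) = 44.737 dB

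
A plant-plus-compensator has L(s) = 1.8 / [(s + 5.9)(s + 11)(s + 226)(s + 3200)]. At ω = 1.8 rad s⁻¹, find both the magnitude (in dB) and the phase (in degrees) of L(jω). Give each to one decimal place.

|L| = -148.8 dB, ∠L = -26.7°

|j1.8 + 5.9| = √(1.8² + 5.9²) = 6.168
|j1.8 + 11| = √(1.8² + 11²) = 11.15
|j1.8 + 226| = √(1.8² + 226²) = 226
|j1.8 + 3200| = √(1.8² + 3200²) = 3200
|L(j1.8)| = 1.8 / (6.168 × 11.15 × 226 × 3200) = 3.6199e-08
20 log₁₀(3.6199e-08) = -148.83 dB
∠(j1.8 + 5.9) = arctan(1.8/5.9) = 16.97°
∠(j1.8 + 11) = arctan(1.8/11) = 9.29°
∠(j1.8 + 226) = arctan(1.8/226) = 0.46°
∠(j1.8 + 3200) = arctan(1.8/3200) = 0.03°
∠L(j1.8) = − (16.97° + 9.29° + 0.46° + 0.03°) = -26.75°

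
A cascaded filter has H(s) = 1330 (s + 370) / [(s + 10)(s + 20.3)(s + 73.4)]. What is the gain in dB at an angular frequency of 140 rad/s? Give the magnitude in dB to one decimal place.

-15.5 dB

|j140 + 370| = √(140² + 370²) = 395.6
|j140 + 10| = √(140² + 10²) = 140.4
|j140 + 20.3| = √(140² + 20.3²) = 141.5
|j140 + 73.4| = √(140² + 73.4²) = 158.1
|H(j140)| = 1330 × 395.6 / (140.4 × 141.5 × 158.1) = 0.16764
20 log₁₀(0.16764) = -15.51 dB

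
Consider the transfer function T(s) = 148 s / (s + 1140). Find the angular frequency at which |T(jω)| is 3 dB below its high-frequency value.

1140 rad/s

For a single-pole high-pass, the −3 dB point is at the pole: ω = 1140 rad/s.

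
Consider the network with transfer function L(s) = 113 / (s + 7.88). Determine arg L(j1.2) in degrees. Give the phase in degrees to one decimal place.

∠(j1.2 + 7.88) = arctan(1.2/7.88) = 8.66°
∠L(j1.2) = −8.66° = -8.66°

-8.7°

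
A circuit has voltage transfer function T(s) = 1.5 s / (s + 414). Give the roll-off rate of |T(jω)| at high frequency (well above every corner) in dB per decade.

0 dB/decade

With 1 zero and 1 pole, the high-frequency asymptotic slope is 20 × (1 − 1) = 0 dB/decade.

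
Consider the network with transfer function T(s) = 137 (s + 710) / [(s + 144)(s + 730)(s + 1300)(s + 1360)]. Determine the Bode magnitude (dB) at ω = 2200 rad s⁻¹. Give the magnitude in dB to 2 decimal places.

-160.56 dB

|j2200 + 710| = √(2200² + 710²) = 2312
|j2200 + 144| = √(2200² + 144²) = 2205
|j2200 + 730| = √(2200² + 730²) = 2318
|j2200 + 1300| = √(2200² + 1300²) = 2555
|j2200 + 1360| = √(2200² + 1360²) = 2586
|T(j2200)| = 137 × 2312 / (2205 × 2318 × 2555 × 2586) = 9.3766e-09
20 log₁₀(9.3766e-09) = -160.559 dB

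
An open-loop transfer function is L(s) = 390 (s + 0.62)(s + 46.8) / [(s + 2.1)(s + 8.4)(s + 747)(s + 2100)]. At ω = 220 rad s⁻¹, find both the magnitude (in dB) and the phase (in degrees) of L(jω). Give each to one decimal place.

|j220 + 0.62| = √(220² + 0.62²) = 220
|j220 + 46.8| = √(220² + 46.8²) = 224.9
|j220 + 2.1| = √(220² + 2.1²) = 220
|j220 + 8.4| = √(220² + 8.4²) = 220.2
|j220 + 747| = √(220² + 747²) = 778.7
|j220 + 2100| = √(220² + 2100²) = 2111
|L(j220)| = 390 × 220 × 224.9 / (220 × 220.2 × 778.7 × 2111) = 0.00024231
20 log₁₀(0.00024231) = -72.31 dB
∠(j220 + 0.62) = arctan(220/0.62) = 89.84°
∠(j220 + 46.8) = arctan(220/46.8) = 77.99°
∠(j220 + 2.1) = arctan(220/2.1) = 89.45°
∠(j220 + 8.4) = arctan(220/8.4) = 87.81°
∠(j220 + 747) = arctan(220/747) = 16.41°
∠(j220 + 2100) = arctan(220/2100) = 5.98°
∠L(j220) = 89.84° + 77.99° − (89.45° + 87.81° + 16.41° + 5.98°) = -31.83°

|L| = -72.3 dB, ∠L = -31.8°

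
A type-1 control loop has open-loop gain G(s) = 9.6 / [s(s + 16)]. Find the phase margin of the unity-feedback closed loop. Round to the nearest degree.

Gain crossover: |G(jω)| = 1 at ω ≈ 0.6 rad/s.
∠G(j0.6) = −90° − arctan(0.6/16) ≈ -92.15°
PM = 180° + (-92.15°) = 87.85°

88°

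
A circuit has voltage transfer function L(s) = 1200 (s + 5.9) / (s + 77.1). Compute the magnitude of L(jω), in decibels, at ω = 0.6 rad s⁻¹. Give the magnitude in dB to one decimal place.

39.3 dB

|j0.6 + 5.9| = √(0.6² + 5.9²) = 5.93
|j0.6 + 77.1| = √(0.6² + 77.1²) = 77.1
|L(j0.6)| = 1200 × 5.93 / 77.1 = 92.3
20 log₁₀(92.3) = 39.30 dB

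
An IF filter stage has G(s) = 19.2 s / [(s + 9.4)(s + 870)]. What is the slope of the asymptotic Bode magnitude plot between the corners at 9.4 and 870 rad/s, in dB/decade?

In this band the factors already past their corner are: 1 differentiator zero, pole at 9.4; net slope = 0 dB/decade.

0 dB/decade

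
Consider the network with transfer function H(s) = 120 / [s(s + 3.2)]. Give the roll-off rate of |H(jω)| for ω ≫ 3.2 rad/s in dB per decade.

-40 dB/decade

With 0 zeros and 2 poles, the high-frequency asymptotic slope is 20 × (0 − 2) = -40 dB/decade.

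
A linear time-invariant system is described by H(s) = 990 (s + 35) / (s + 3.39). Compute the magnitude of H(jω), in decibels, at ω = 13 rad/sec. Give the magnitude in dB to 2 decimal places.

|j13 + 35| = √(13² + 35²) = 37.34
|j13 + 3.39| = √(13² + 3.39²) = 13.43
|H(j13)| = 990 × 37.34 / 13.43 = 2751.3
20 log₁₀(2751.3) = 68.791 dB

68.79 dB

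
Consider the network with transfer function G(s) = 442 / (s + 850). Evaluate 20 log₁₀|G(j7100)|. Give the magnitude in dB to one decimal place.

-24.2 dB

|j7100 + 850| = √(7100² + 850²) = 7151
|G(j7100)| = 442 / 7151 = 0.061812
20 log₁₀(0.061812) = -24.18 dB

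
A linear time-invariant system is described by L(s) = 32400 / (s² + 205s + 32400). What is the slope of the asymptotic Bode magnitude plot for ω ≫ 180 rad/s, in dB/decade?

With 0 zeros and 2 poles, the high-frequency asymptotic slope is 20 × (0 − 2) = -40 dB/decade.

-40 dB/decade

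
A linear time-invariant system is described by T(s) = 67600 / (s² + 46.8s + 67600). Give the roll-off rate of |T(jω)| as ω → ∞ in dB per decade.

-40 dB/decade

With 0 zeros and 2 poles, the high-frequency asymptotic slope is 20 × (0 − 2) = -40 dB/decade.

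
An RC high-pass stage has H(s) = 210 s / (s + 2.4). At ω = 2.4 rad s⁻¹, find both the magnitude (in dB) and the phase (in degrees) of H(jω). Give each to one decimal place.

|H| = 43.4 dB, ∠H = 45.0°

|j2.4| = 2.4
|j2.4 + 2.4| = √(2.4² + 2.4²) = 3.394
|H(j2.4)| = 210 × 2.4 / 3.394 = 148.49
20 log₁₀(148.49) = 43.43 dB
∠(j2.4) = 90.00°
∠(j2.4 + 2.4) = arctan(2.4/2.4) = 45.00°
∠H(j2.4) = 90.00° − 45.00° = 45.00°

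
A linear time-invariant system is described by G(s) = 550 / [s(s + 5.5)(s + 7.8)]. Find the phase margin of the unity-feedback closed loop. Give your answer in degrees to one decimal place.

1.0°

Gain crossover: |G(jω)| = 1 at ω ≈ 6.43 rad/s.
∠G(j6.43) = −90° − arctan(6.43/5.5) − arctan(6.43/7.8) ≈ -178.96°
PM = 180° + (-178.96°) = 1.04°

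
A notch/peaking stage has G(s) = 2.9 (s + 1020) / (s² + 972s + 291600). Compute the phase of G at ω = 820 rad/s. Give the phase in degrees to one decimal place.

-76.7°

∠(j820 + 1020) = arctan(820/1020) = 38.80°
∠[(j820)² + 972(j820) + 291600] = ∠[-3.808e+05 + j7.9704e+05] = 115.54°
∠G(j820) = 38.80° − 115.54° = -76.74°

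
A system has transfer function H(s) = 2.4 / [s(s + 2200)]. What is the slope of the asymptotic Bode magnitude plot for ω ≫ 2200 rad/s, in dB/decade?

With 0 zeros and 2 poles, the high-frequency asymptotic slope is 20 × (0 − 2) = -40 dB/decade.

-40 dB/decade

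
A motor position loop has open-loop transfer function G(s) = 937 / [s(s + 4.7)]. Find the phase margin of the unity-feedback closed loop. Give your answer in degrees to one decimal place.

8.8°

Gain crossover: |G(jω)| = 1 at ω ≈ 30.4 rad/s.
∠G(j30.4) = −90° − arctan(30.4/4.7) ≈ -171.22°
PM = 180° + (-171.22°) = 8.78°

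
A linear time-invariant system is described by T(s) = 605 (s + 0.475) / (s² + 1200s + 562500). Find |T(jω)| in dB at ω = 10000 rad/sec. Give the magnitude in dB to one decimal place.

|j10000 + 0.475| = √(10000² + 0.475²) = 1e+04
|(j10000)² + 1200(j10000) + 562500| = |-9.9438e+07 + j1.2e+07| = 1.002e+08
|T(j10000)| = 605 × 1e+04 / 1.002e+08 = 0.060404
20 log₁₀(0.060404) = -24.38 dB

-24.4 dB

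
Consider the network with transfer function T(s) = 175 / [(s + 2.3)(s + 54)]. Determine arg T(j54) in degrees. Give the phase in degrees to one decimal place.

-132.6 deg

∠(j54 + 2.3) = arctan(54/2.3) = 87.56°
∠(j54 + 54) = arctan(54/54) = 45.00°
∠T(j54) = − (87.56° + 45.00°) = -132.56°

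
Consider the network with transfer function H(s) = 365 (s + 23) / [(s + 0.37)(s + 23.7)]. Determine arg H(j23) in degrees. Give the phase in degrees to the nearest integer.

-88°

∠(j23 + 23) = arctan(23/23) = 45.00°
∠(j23 + 0.37) = arctan(23/0.37) = 89.08°
∠(j23 + 23.7) = arctan(23/23.7) = 44.14°
∠H(j23) = 45.00° − (89.08° + 44.14°) = -88.22°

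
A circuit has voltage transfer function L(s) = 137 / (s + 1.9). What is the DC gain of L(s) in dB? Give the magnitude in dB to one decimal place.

37.2 dB

L(0) = 137 / 1.9 = 72.105
20 log₁₀(72.105) = 37.16 dB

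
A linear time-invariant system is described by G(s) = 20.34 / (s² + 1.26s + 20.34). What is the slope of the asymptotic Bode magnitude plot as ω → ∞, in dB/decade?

-40 dB/decade

With 0 zeros and 2 poles, the high-frequency asymptotic slope is 20 × (0 − 2) = -40 dB/decade.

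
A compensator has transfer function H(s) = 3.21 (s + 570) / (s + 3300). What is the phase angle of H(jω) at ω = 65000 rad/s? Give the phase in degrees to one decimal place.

2.4°

∠(j65000 + 570) = arctan(65000/570) = 89.50°
∠(j65000 + 3300) = arctan(65000/3300) = 87.09°
∠H(j65000) = 89.50° − 87.09° = 2.40°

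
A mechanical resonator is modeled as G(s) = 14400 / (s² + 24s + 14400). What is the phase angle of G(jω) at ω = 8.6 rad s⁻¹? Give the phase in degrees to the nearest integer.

-1 deg

∠[(j8.6)² + 24(j8.6) + 14400] = ∠[14326 + j206.4] = 0.83°
∠G(j8.6) = −0.83° = -0.83°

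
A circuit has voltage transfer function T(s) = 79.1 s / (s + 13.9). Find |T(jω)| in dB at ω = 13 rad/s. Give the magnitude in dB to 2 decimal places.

|j13| = 13
|j13 + 13.9| = √(13² + 13.9²) = 19.03
|T(j13)| = 79.1 × 13 / 19.03 = 54.031
20 log₁₀(54.031) = 34.653 dB

34.65 dB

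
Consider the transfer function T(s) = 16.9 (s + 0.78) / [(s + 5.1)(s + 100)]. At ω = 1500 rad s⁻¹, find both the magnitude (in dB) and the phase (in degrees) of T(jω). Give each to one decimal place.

|j1500 + 0.78| = √(1500² + 0.78²) = 1500
|j1500 + 5.1| = √(1500² + 5.1²) = 1500
|j1500 + 100| = √(1500² + 100²) = 1503
|T(j1500)| = 16.9 × 1500 / (1500 × 1503) = 0.011242
20 log₁₀(0.011242) = -38.98 dB
∠(j1500 + 0.78) = arctan(1500/0.78) = 89.97°
∠(j1500 + 5.1) = arctan(1500/5.1) = 89.81°
∠(j1500 + 100) = arctan(1500/100) = 86.19°
∠T(j1500) = 89.97° − (89.81° + 86.19°) = -86.02°

|T| = -39.0 dB, ∠T = -86.0°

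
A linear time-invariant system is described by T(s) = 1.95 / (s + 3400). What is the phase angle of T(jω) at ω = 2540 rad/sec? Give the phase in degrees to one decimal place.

-36.8°

∠(j2540 + 3400) = arctan(2540/3400) = 36.76°
∠T(j2540) = −36.76° = -36.76°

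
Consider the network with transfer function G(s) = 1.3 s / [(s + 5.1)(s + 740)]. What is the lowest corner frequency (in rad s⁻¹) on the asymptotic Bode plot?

5.1 rad s⁻¹

Break frequencies occur at each pole and zero magnitude: 5.1 rad s⁻¹, 740 rad s⁻¹.
The lowest is 5.1 rad s⁻¹.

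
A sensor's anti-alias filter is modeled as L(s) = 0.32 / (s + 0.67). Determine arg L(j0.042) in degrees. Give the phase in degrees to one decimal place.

-3.6°

∠(j0.042 + 0.67) = arctan(0.042/0.67) = 3.59°
∠L(j0.042) = −3.59° = -3.59°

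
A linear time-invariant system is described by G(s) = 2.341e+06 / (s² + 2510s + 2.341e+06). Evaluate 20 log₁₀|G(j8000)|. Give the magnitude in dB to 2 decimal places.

|(j8000)² + 2510(j8000) + 2.341e+06| = |-6.1659e+07 + j2.008e+07| = 6.485e+07
|G(j8000)| = 2.341e+06 / 6.485e+07 = 0.036101
20 log₁₀(0.036101) = -28.850 dB

-28.85 dB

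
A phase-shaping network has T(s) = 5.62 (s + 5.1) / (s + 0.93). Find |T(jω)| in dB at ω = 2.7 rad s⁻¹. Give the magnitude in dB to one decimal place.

21.1 dB

|j2.7 + 5.1| = √(2.7² + 5.1²) = 5.771
|j2.7 + 0.93| = √(2.7² + 0.93²) = 2.856
|T(j2.7)| = 5.62 × 5.771 / 2.856 = 11.357
20 log₁₀(11.357) = 21.10 dB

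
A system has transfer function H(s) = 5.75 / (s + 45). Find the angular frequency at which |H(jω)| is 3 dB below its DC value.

For a single-pole low-pass, the −3 dB point is at the pole: ω = 45 rad/s.

45 rad/s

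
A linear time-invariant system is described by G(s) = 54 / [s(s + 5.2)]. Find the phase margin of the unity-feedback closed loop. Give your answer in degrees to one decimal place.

38.7 deg

Gain crossover: |G(jω)| = 1 at ω ≈ 6.49 rad/s.
∠G(j6.49) = −90° − arctan(6.49/5.2) ≈ -141.31°
PM = 180° + (-141.31°) = 38.69°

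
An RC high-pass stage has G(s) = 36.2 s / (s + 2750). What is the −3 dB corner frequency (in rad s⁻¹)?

2750 rad s⁻¹

For a single-pole high-pass, the −3 dB point is at the pole: ω = 2750 rad s⁻¹.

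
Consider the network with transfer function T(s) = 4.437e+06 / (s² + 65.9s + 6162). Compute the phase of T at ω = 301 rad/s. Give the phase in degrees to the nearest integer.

∠[(j301)² + 65.9(j301) + 6162] = ∠[-84439 + j19836] = 166.78°
∠T(j301) = −166.78° = -166.78°

-167°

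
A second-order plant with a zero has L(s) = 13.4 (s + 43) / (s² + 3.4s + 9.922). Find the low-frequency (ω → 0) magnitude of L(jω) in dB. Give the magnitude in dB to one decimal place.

35.3 dB

L(0) = 13.4 × 43 / 9.922 = 58.073
20 log₁₀(58.073) = 35.28 dB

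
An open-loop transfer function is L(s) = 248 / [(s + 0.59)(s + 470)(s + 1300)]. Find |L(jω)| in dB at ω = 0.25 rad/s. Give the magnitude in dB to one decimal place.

-64.0 dB

|j0.25 + 0.59| = √(0.25² + 0.59²) = 0.6408
|j0.25 + 470| = √(0.25² + 470²) = 470
|j0.25 + 1300| = √(0.25² + 1300²) = 1300
|L(j0.25)| = 248 / (0.6408 × 470 × 1300) = 0.00063343
20 log₁₀(0.00063343) = -63.97 dB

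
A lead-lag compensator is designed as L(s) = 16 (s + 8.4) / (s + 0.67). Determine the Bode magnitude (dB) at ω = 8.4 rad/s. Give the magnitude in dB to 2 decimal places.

|j8.4 + 8.4| = √(8.4² + 8.4²) = 11.88
|j8.4 + 0.67| = √(8.4² + 0.67²) = 8.427
|L(j8.4)| = 16 × 11.88 / 8.427 = 22.556
20 log₁₀(22.556) = 27.065 dB

27.07 dB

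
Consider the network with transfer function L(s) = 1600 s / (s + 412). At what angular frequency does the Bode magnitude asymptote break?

The single real pole at s = −412 gives a corner at ω = 412 rad/s.

412 rad/s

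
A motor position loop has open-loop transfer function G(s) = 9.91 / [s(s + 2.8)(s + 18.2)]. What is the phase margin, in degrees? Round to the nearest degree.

Gain crossover: |G(jω)| = 1 at ω ≈ 0.194 rad/s.
∠G(j0.194) = −90° − arctan(0.194/2.8) − arctan(0.194/18.2) ≈ -94.57°
PM = 180° + (-94.57°) = 85.43°

85 deg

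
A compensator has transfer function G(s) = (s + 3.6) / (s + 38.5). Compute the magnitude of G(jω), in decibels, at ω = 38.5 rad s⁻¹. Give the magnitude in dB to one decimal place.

-3.0 dB

|j38.5 + 3.6| = √(38.5² + 3.6²) = 38.67
|j38.5 + 38.5| = √(38.5² + 38.5²) = 54.45
|G(j38.5)| = 1 × 38.67 / 54.45 = 0.71019
20 log₁₀(0.71019) = -2.97 dB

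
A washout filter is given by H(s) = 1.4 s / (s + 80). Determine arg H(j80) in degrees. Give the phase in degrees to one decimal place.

45.0 deg

∠(j80) = 90.00°
∠(j80 + 80) = arctan(80/80) = 45.00°
∠H(j80) = 90.00° − 45.00° = 45.00°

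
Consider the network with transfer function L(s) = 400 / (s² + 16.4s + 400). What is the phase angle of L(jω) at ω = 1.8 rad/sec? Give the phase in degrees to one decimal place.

∠[(j1.8)² + 16.4(j1.8) + 400] = ∠[396.76 + j29.52] = 4.26°
∠L(j1.8) = −4.26° = -4.26°

-4.3°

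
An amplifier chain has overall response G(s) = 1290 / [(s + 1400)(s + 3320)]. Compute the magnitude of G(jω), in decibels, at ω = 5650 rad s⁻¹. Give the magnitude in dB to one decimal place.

-89.4 dB

|j5650 + 1400| = √(5650² + 1400²) = 5821
|j5650 + 3320| = √(5650² + 3320²) = 6553
|G(j5650)| = 1290 / (5821 × 6553) = 3.3818e-05
20 log₁₀(3.3818e-05) = -89.42 dB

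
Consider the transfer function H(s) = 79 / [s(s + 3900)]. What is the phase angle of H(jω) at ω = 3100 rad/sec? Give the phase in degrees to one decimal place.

∠(j3100 + 3900) = arctan(3100/3900) = 38.48°
∠(j3100) = 90.00°
∠H(j3100) = − (38.48° + 90.00°) = -128.48°

-128.5°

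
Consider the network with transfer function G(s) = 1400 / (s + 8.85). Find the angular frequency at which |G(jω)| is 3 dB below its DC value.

8.85 rad/s

For a single-pole low-pass, the −3 dB point is at the pole: ω = 8.85 rad/s.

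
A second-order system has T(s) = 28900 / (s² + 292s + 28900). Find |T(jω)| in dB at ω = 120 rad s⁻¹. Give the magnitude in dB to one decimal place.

-2.4 dB

|(j120)² + 292(j120) + 28900| = |14500 + j35040| = 3.792e+04
|T(j120)| = 28900 / 3.792e+04 = 0.7621
20 log₁₀(0.7621) = -2.36 dB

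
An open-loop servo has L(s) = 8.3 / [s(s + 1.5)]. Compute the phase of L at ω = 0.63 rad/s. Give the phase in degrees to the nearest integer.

-113°

∠(j0.63 + 1.5) = arctan(0.63/1.5) = 22.78°
∠(j0.63) = 90.00°
∠L(j0.63) = − (22.78° + 90.00°) = -112.78°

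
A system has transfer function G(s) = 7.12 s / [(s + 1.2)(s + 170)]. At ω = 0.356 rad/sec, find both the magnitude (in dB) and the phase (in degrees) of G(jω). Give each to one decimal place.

|j0.356| = 0.356
|j0.356 + 1.2| = √(0.356² + 1.2²) = 1.252
|j0.356 + 170| = √(0.356² + 170²) = 170
|G(j0.356)| = 7.12 × 0.356 / (1.252 × 170) = 0.011912
20 log₁₀(0.011912) = -38.48 dB
∠(j0.356) = 90.00°
∠(j0.356 + 1.2) = arctan(0.356/1.2) = 16.52°
∠(j0.356 + 170) = arctan(0.356/170) = 0.12°
∠G(j0.356) = 90.00° − (16.52° + 0.12°) = 73.36°

|G| = -38.5 dB, ∠G = 73.4 deg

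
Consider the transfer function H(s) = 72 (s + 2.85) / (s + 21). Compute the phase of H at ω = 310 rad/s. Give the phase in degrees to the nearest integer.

3°

∠(j310 + 2.85) = arctan(310/2.85) = 89.47°
∠(j310 + 21) = arctan(310/21) = 86.12°
∠H(j310) = 89.47° − 86.12° = 3.35°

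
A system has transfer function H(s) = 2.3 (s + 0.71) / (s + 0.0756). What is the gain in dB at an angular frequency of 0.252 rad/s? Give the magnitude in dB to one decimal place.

|j0.252 + 0.71| = √(0.252² + 0.71²) = 0.7534
|j0.252 + 0.0756| = √(0.252² + 0.0756²) = 0.2631
|H(j0.252)| = 2.3 × 0.7534 / 0.2631 = 6.5862
20 log₁₀(6.5862) = 16.37 dB

16.4 dB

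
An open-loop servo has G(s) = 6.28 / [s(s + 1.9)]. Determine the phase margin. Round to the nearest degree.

41 deg

Gain crossover: |G(jω)| = 1 at ω ≈ 2.17 rad/s.
∠G(j2.17) = −90° − arctan(2.17/1.9) ≈ -138.86°
PM = 180° + (-138.86°) = 41.14°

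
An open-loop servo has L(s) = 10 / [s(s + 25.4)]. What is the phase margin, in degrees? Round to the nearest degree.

89°

Gain crossover: |L(jω)| = 1 at ω ≈ 0.394 rad/sec.
∠L(j0.394) = −90° − arctan(0.394/25.4) ≈ -90.89°
PM = 180° + (-90.89°) = 89.11°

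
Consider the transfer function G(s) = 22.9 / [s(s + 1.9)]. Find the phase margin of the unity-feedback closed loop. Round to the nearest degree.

Gain crossover: |G(jω)| = 1 at ω ≈ 4.6 rad s⁻¹.
∠G(j4.6) = −90° − arctan(4.6/1.9) ≈ -157.56°
PM = 180° + (-157.56°) = 22.44°

22°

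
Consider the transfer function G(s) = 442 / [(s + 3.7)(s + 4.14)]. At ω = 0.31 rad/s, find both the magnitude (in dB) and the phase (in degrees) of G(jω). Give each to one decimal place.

|j0.31 + 3.7| = √(0.31² + 3.7²) = 3.713
|j0.31 + 4.14| = √(0.31² + 4.14²) = 4.152
|G(j0.31)| = 442 / (3.713 × 4.152) = 28.674
20 log₁₀(28.674) = 29.15 dB
∠(j0.31 + 3.7) = arctan(0.31/3.7) = 4.79°
∠(j0.31 + 4.14) = arctan(0.31/4.14) = 4.28°
∠G(j0.31) = − (4.79° + 4.28°) = -9.07°

|G| = 29.1 dB, ∠G = -9.1 deg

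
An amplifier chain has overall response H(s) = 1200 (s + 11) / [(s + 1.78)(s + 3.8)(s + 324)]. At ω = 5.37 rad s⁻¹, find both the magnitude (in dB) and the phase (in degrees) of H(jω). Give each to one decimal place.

|j5.37 + 11| = √(5.37² + 11²) = 12.24
|j5.37 + 1.78| = √(5.37² + 1.78²) = 5.657
|j5.37 + 3.8| = √(5.37² + 3.8²) = 6.579
|j5.37 + 324| = √(5.37² + 324²) = 324
|H(j5.37)| = 1200 × 12.24 / (5.657 × 6.579 × 324) = 1.218
20 log₁₀(1.218) = 1.71 dB
∠(j5.37 + 11) = arctan(5.37/11) = 26.02°
∠(j5.37 + 1.78) = arctan(5.37/1.78) = 71.66°
∠(j5.37 + 3.8) = arctan(5.37/3.8) = 54.72°
∠(j5.37 + 324) = arctan(5.37/324) = 0.95°
∠H(j5.37) = 26.02° − (71.66° + 54.72° + 0.95°) = -101.31°

|H| = 1.7 dB, ∠H = -101.3°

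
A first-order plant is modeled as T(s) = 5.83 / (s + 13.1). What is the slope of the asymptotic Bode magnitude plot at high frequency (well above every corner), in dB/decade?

With 0 zeros and 1 pole, the high-frequency asymptotic slope is 20 × (0 − 1) = -20 dB/decade.

-20 dB/decade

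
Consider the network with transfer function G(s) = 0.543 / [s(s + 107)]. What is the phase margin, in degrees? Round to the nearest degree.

Gain crossover: |G(jω)| = 1 at ω ≈ 0.00507 rad s⁻¹.
∠G(j0.00507) = −90° − arctan(0.00507/107) ≈ -90.00°
PM = 180° + (-90.00°) = 90.00°

90°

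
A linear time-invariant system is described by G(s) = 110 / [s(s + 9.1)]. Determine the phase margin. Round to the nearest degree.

Gain crossover: |G(jω)| = 1 at ω ≈ 8.73 rad/sec.
∠G(j8.73) = −90° − arctan(8.73/9.1) ≈ -133.80°
PM = 180° + (-133.80°) = 46.20°

46 deg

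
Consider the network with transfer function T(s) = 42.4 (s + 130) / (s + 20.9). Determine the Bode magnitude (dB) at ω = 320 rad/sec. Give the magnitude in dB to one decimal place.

|j320 + 130| = √(320² + 130²) = 345.4
|j320 + 20.9| = √(320² + 20.9²) = 320.7
|T(j320)| = 42.4 × 345.4 / 320.7 = 45.668
20 log₁₀(45.668) = 33.19 dB

33.2 dB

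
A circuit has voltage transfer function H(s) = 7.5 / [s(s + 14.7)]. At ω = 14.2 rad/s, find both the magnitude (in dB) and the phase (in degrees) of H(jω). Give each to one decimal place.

|j14.2 + 14.7| = √(14.2² + 14.7²) = 20.44
|j14.2| = 14.2
|H(j14.2)| = 7.5 / (20.44 × 14.2) = 0.025842
20 log₁₀(0.025842) = -31.75 dB
∠(j14.2 + 14.7) = arctan(14.2/14.7) = 44.01°
∠(j14.2) = 90.00°
∠H(j14.2) = − (44.01° + 90.00°) = -134.01°

|H| = -31.8 dB, ∠H = -134.0 deg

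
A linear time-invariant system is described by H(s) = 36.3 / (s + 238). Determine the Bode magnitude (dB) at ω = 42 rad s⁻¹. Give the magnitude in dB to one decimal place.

|j42 + 238| = √(42² + 238²) = 241.7
|H(j42)| = 36.3 / 241.7 = 0.1502
20 log₁₀(0.1502) = -16.47 dB

-16.5 dB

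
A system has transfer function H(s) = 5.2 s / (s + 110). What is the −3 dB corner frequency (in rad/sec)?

For a single-pole high-pass, the −3 dB point is at the pole: ω = 110 rad/sec.

110 rad/sec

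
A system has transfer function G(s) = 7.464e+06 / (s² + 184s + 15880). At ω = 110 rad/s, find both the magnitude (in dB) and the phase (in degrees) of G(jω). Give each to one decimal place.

|G| = 51.2 dB, ∠G = -79.4°

|(j110)² + 184(j110) + 15880| = |3780 + j20240| = 2.059e+04
|G(j110)| = 7.464e+06 / 2.059e+04 = 362.51
20 log₁₀(362.51) = 51.19 dB
∠[(j110)² + 184(j110) + 15880] = ∠[3780 + j20240] = 79.42°
∠G(j110) = −79.42° = -79.42°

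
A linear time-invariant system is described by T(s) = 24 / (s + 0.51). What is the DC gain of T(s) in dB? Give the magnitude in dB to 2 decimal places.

T(0) = 24 / 0.51 = 47.059
20 log₁₀(47.059) = 33.453 dB

33.45 dB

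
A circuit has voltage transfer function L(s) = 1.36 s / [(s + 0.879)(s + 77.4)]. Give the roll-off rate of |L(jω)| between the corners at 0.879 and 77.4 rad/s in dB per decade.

0 dB/decade

In this band the factors already past their corner are: 1 differentiator zero, pole at 0.879; net slope = 0 dB/decade.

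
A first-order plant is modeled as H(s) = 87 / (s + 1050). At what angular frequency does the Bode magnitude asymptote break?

The single real pole at s = −1050 gives a corner at ω = 1050 rad/sec.

1050 rad/sec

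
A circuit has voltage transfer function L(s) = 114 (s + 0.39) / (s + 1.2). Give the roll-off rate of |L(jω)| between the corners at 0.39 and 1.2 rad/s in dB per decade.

20 dB/decade

In this band the factors already past their corner are: zero at 0.39; net slope = 20 dB/decade.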